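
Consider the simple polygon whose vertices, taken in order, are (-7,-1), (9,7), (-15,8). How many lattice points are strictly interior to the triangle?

The shoelace formula gives twice the area as |((-7)·7 − 9·(-1)) + (9·8 − (-15)·7) + ((-15)·(-1) − (-7)·8)| = 208, so the area is 104.
Summing gcd(|Δx|,|Δy|) over the edges gives the boundary count: gcd(16,8) + gcd(24,1) + gcd(8,9) = 8+1+1 = 10.
Pick's theorem gives I = A − B/2 + 1 = 104 − 10/2 + 1 = 100.

100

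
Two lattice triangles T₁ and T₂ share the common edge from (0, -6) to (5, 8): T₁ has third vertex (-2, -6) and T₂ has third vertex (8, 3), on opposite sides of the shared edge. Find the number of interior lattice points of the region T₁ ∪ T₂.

The union is the simple quadrilateral with vertices (0, -6), (-2, -6), (5, 8), (8, 3) in order.
By the shoelace formula, twice the signed area is |[0·(-6) − (-2)·(-6)] + [(-2)·8 − 5·(-6)] + [5·3 − 8·8] + [8·(-6) − 0·3]| = 95, so the area is 47.5.
Along each edge there are gcd(|Δx|,|Δy|)+1 lattice points, so counting each shared vertex once the boundary has gcd(2,0) + gcd(7,14) + gcd(3,5) + gcd(8,9) = 2+7+1+1 = 11.
By Pick's theorem I = A − B/2 + 1 = 47.5 − 11/2 + 1 = 43.

43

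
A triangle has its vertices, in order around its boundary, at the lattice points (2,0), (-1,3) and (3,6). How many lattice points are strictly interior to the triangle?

9

The shoelace formula gives twice the area as |(2·3 − (-1)·0) + ((-1)·6 − 3·3) + (3·0 − 2·6)| = 21, so the area is 21/2.
Summing gcd(|Δx|,|Δy|) over the edges gives the boundary count: gcd(3,3) + gcd(4,3) + gcd(1,6) = 3+1+1 = 5.
By Pick's theorem A = I + B/2 − 1, so I = 21/2 − 5/2 + 1 = 9.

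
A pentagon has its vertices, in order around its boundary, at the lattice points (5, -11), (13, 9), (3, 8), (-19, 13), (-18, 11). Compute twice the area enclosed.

624

By the shoelace formula, twice the signed area is |(5·9 − 13·(-11)) + (13·8 − 3·9) + (3·13 − (-19)·8) + ((-19)·11 − (-18)·13) + ((-18)·(-11) − 5·11)| = 624, so the area is 312.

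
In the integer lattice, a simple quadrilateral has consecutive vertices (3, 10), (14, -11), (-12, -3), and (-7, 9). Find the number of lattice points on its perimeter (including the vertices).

5

Along each edge there are gcd(|Δx|,|Δy|)+1 lattice points, so counting each shared vertex once the boundary has gcd(11,21) + gcd(26,8) + gcd(5,12) + gcd(10,1) = 1+2+1+1 = 5.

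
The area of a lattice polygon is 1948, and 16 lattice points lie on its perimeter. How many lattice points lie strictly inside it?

1941

From Pick's theorem, I = A − B/2 + 1 = 1948 − 16/2 + 1 = 1941.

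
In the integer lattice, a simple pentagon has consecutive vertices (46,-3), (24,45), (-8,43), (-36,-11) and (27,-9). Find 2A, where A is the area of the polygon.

6124

By the shoelace formula, twice the signed area is |[46·45 − 24·(-3)] + [24·43 − (-8)·45] + [(-8)·(-11) − (-36)·43] + [(-36)·(-9) − 27·(-11)] + [27·(-3) − 46·(-9)]| = 6124, so the area is 3062.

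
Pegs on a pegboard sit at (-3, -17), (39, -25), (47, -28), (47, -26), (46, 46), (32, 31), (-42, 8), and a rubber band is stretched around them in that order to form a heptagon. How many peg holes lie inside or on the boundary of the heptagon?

By the shoelace formula, twice the signed area is |((-3)·(-25) − 39·(-17)) + (39·(-28) − 47·(-25)) + (47·(-26) − 47·(-28)) + (47·46 − 46·(-26)) + (46·31 − 32·46) + (32·8 − (-42)·31) + ((-42)·(-17) − (-3)·8)| = 6523, so the area is 3261.5.
The number of boundary lattice points is Σ gcd(|Δx|,|Δy|) = gcd(42,8) + gcd(8,3) + gcd(0,2) + gcd(1,72) + gcd(14,15) + gcd(74,23) + gcd(39,25) = 2+1+2+1+1+1+1 = 9.
Pick's theorem gives I = A − B/2 + 1 = 3261.5 − 9/2 + 1 = 3258, so the closed region contains I + B = 3258 + 9 = 3267 lattice points.

3267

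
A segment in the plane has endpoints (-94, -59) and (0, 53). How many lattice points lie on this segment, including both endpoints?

The number of lattice points on a segment between lattice points is gcd(|Δx|,|Δy|) + 1 = gcd(94,112) + 1 = 2 + 1 = 3.

3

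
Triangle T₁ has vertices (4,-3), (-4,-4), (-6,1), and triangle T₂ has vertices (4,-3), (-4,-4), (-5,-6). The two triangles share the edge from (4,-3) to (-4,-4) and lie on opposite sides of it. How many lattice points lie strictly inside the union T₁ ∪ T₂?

The union is the simple quadrilateral with vertices (4,-3), (-6,1), (-4,-4), (-5,-6) in order.
The shoelace formula gives twice the area as |(4·1 − (-6)·(-3)) + ((-6)·(-4) − (-4)·1) + ((-4)·(-6) − (-5)·(-4)) + ((-5)·(-3) − 4·(-6))| = 57, so the area is 57/2.
Along each edge there are gcd(|Δx|,|Δy|)+1 lattice points, so counting each shared vertex once the boundary has gcd(10,4) + gcd(2,5) + gcd(1,2) + gcd(9,3) = 2+1+1+3 = 7.
By Pick's theorem I = A − B/2 + 1 = 57/2 − 7/2 + 1 = 26.

26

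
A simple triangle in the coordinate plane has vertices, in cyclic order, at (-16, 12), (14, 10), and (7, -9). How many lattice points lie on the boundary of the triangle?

Summing gcd(|Δx|,|Δy|) over the edges gives the boundary count: gcd(30,2) + gcd(7,19) + gcd(23,21) = 2+1+1 = 4.

4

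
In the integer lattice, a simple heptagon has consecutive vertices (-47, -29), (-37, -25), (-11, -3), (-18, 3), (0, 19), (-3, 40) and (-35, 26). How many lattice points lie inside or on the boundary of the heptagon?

1570

The shoelace formula gives twice the area as |[(-47)·(-25) − (-37)·(-29)] + [(-37)·(-3) − (-11)·(-25)] + [(-11)·3 − (-18)·(-3)] + [(-18)·19 − 0·3] + [0·40 − (-3)·19] + [(-3)·26 − (-35)·40] + [(-35)·(-29) − (-47)·26]| = 3125, so the area is 3125/2.
Along each edge there are gcd(|Δx|,|Δy|)+1 lattice points, so counting each shared vertex once the boundary has gcd(10,4) + gcd(26,22) + gcd(7,6) + gcd(18,16) + gcd(3,21) + gcd(32,14) + gcd(12,55) = 2+2+1+2+3+2+1 = 13.
Pick's theorem gives I = A − B/2 + 1 = 3125/2 − 13/2 + 1 = 1557, so the closed region contains I + B = 1557 + 13 = 1570 lattice points.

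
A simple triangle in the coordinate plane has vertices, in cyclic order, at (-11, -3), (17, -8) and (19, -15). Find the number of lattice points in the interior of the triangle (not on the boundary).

90

The shoelace formula gives twice the area as |((-11)·(-8) − 17·(-3)) + (17·(-15) − 19·(-8)) + (19·(-3) − (-11)·(-15))| = 186, so the area is 93.
Summing gcd(|Δx|,|Δy|) over the edges gives the boundary count: gcd(28,5) + gcd(2,7) + gcd(30,12) = 1+1+6 = 8.
By Pick's theorem A = I + B/2 − 1, so I = 93 − 8/2 + 1 = 90.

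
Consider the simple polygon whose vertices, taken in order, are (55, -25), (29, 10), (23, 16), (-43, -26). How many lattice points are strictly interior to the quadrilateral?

By the shoelace formula, twice the signed area is |(55·10 − 29·(-25)) + (29·16 − 23·10) + (23·(-26) − (-43)·16) + ((-43)·(-25) − 55·(-26))| = 4104, so the area is 2052.
The number of boundary lattice points is Σ gcd(|Δx|,|Δy|) = gcd(26,35) + gcd(6,6) + gcd(66,42) + gcd(98,1) = 1+6+6+1 = 14.
By Pick's theorem A = I + B/2 − 1, so I = 2052 − 14/2 + 1 = 2046.

2046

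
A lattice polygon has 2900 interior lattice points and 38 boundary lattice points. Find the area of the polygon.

By Pick's theorem, A = I + B/2 − 1 = 2900 + 38/2 − 1 = 2918.

2918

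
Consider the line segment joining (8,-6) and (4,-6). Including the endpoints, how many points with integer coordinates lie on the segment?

5

The number of lattice points on a segment between lattice points is gcd(|Δx|,|Δy|) + 1 = gcd(4,0) + 1 = 4 + 1 = 5.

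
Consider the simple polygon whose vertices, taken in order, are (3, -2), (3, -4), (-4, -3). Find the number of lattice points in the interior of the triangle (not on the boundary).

6

By the shoelace formula, twice the signed area is |(3·(-4) − 3·(-2)) + (3·(-3) − (-4)·(-4)) + ((-4)·(-2) − 3·(-3))| = 14, so the area is 7.
Along each edge there are gcd(|Δx|,|Δy|)+1 lattice points, so counting each shared vertex once the boundary has gcd(0,2) + gcd(7,1) + gcd(7,1) = 2+1+1 = 4.
By Pick's theorem A = I + B/2 − 1, so I = 7 − 4/2 + 1 = 6.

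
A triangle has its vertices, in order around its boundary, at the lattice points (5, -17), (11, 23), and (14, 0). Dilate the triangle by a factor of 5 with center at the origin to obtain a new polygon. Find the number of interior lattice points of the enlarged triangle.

3216

By the shoelace formula, twice the signed area is |(5·23 − 11·(-17)) + (11·0 − 14·23) + (14·(-17) − 5·0)| = 258, so the area is 129.
The number of boundary lattice points is Σ gcd(|Δx|,|Δy|) = gcd(6,40) + gcd(3,23) + gcd(9,17) = 2+1+1 = 4.
Scaling by 5 multiplies the area by 5² = 25 (so the new area is 3225) and multiplies the boundary lattice-point count by 5, giving 20.
By Pick's theorem, the interior count of the dilated polygon is 3225 − 20/2 + 1 = 3216.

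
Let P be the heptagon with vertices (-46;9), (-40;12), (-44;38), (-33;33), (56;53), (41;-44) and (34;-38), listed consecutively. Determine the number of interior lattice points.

5556

Using the shoelace formula, 2A = |((-46)·12 − (-40)·9) + ((-40)·38 − (-44)·12) + ((-44)·33 − (-33)·38) + ((-33)·53 − 56·33) + (56·(-44) − 41·53) + (41·(-38) − 34·(-44)) + (34·9 − (-46)·(-38))| = 11120, so the area is 5560.
Along each edge there are gcd(|Δx|,|Δy|)+1 lattice points, so counting each shared vertex once the boundary has gcd(6,3) + gcd(4,26) + gcd(11,5) + gcd(89,20) + gcd(15,97) + gcd(7,6) + gcd(80,47) = 3+2+1+1+1+1+1 = 10.
Pick's theorem gives I = A − B/2 + 1 = 5560 − 10/2 + 1 = 5556.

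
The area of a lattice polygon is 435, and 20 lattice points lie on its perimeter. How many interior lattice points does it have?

426

From Pick's theorem, I = A − B/2 + 1 = 435 − 20/2 + 1 = 426.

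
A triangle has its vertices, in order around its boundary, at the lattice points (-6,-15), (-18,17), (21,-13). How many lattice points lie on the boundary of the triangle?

Summing gcd(|Δx|,|Δy|) over the edges gives the boundary count: gcd(12,32) + gcd(39,30) + gcd(27,2) = 4+3+1 = 8.

8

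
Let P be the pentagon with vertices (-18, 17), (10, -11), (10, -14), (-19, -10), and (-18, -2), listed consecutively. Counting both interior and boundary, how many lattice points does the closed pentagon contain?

By the shoelace formula, twice the signed area is |[(-18)·(-11) − 10·17] + [10·(-14) − 10·(-11)] + [10·(-10) − (-19)·(-14)] + [(-19)·(-2) − (-18)·(-10)] + [(-18)·17 − (-18)·(-2)]| = 852, so the area is 426.
The number of boundary lattice points is Σ gcd(|Δx|,|Δy|) = gcd(28,28) + gcd(0,3) + gcd(29,4) + gcd(1,8) + gcd(0,19) = 28+3+1+1+19 = 52.
Pick's theorem gives I = A − B/2 + 1 = 426 − 52/2 + 1 = 401, so the closed region contains I + B = 401 + 52 = 453 lattice points.

453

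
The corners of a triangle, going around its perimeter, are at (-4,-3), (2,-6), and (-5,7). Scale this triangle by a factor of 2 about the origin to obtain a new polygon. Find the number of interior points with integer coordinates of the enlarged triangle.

110

Using the shoelace formula, 2A = |((-4)·(-6) − 2·(-3)) + (2·7 − (-5)·(-6)) + ((-5)·(-3) − (-4)·7)| = 57, so the area is 57/2.
Along each edge there are gcd(|Δx|,|Δy|)+1 lattice points, so counting each shared vertex once the boundary has gcd(6,3) + gcd(7,13) + gcd(1,10) = 3+1+1 = 5.
Scaling by 2 multiplies the area by 2² = 4 (so the new area is 114) and multiplies the boundary lattice-point count by 2, giving 10.
By Pick's theorem, the interior count of the dilated polygon is 114 − 10/2 + 1 = 110.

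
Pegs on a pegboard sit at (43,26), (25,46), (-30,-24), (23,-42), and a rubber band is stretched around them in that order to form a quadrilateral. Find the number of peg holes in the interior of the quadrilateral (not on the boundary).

By the shoelace formula, twice the signed area is |(43·46 − 25·26) + (25·(-24) − (-30)·46) + ((-30)·(-42) − 23·(-24)) + (23·26 − 43·(-42))| = 6324, so the area is 3162.
Summing gcd(|Δx|,|Δy|) over the edges gives the boundary count: gcd(18,20) + gcd(55,70) + gcd(53,18) + gcd(20,68) = 2+5+1+4 = 12.
By Pick's theorem A = I + B/2 − 1, so I = 3162 − 12/2 + 1 = 3157.

3157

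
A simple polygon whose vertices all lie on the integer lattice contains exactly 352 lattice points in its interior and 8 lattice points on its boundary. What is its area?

By Pick's theorem, A = I + B/2 − 1 = 352 + 8/2 − 1 = 355.

355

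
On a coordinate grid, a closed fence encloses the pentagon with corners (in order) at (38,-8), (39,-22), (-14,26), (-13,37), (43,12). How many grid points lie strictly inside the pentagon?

By the shoelace formula, twice the signed area is |(38·(-22) − 39·(-8)) + (39·26 − (-14)·(-22)) + ((-14)·37 − (-13)·26) + ((-13)·12 − 43·37) + (43·(-8) − 38·12)| = 2545, so the area is 2545/2.
Along each edge there are gcd(|Δx|,|Δy|)+1 lattice points, so counting each shared vertex once the boundary has gcd(1,14) + gcd(53,48) + gcd(1,11) + gcd(56,25) + gcd(5,20) = 1+1+1+1+5 = 9.
By Pick's theorem A = I + B/2 − 1, so I = 2545/2 − 9/2 + 1 = 1269.

1269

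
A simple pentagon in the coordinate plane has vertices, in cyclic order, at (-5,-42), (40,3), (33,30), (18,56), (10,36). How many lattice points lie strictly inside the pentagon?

1935

By the shoelace formula, twice the signed area is |[(-5)·3 − 40·(-42)] + [40·30 − 33·3] + [33·56 − 18·30] + [18·36 − 10·56] + [10·(-42) − (-5)·36]| = 3922, so the area is 1961.
The number of boundary lattice points is Σ gcd(|Δx|,|Δy|) = gcd(45,45) + gcd(7,27) + gcd(15,26) + gcd(8,20) + gcd(15,78) = 45+1+1+4+3 = 54.
Pick's theorem gives I = A − B/2 + 1 = 1961 − 54/2 + 1 = 1935.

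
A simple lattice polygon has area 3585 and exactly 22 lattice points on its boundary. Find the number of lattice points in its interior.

3575

From Pick's theorem, I = A − B/2 + 1 = 3585 − 22/2 + 1 = 3575.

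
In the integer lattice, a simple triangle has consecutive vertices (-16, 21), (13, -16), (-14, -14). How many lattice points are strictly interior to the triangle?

470

The shoelace formula gives twice the area as |[(-16)·(-16) − 13·21] + [13·(-14) − (-14)·(-16)] + [(-14)·21 − (-16)·(-14)]| = 941, so the area is 941/2.
Along each edge there are gcd(|Δx|,|Δy|)+1 lattice points, so counting each shared vertex once the boundary has gcd(29,37) + gcd(27,2) + gcd(2,35) = 1+1+1 = 3.
Pick's theorem gives I = A − B/2 + 1 = 941/2 − 3/2 + 1 = 470.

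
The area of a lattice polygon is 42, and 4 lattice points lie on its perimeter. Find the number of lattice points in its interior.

41

From Pick's theorem, I = A − B/2 + 1 = 42 − 4/2 + 1 = 41.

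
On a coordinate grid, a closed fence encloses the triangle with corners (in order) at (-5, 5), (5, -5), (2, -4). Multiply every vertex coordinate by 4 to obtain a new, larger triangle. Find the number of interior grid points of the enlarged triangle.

137

Using the shoelace formula, 2A = |((-5)·(-5) − 5·5) + (5·(-4) − 2·(-5)) + (2·5 − (-5)·(-4))| = 20, so the area is 10.
Along each edge there are gcd(|Δx|,|Δy|)+1 lattice points, so counting each shared vertex once the boundary has gcd(10,10) + gcd(3,1) + gcd(7,9) = 10+1+1 = 12.
Scaling by 4 multiplies the area by 4² = 16 (so the new area is 160) and multiplies the boundary lattice-point count by 4, giving 48.
By Pick's theorem, the interior count of the dilated polygon is 160 − 48/2 + 1 = 137.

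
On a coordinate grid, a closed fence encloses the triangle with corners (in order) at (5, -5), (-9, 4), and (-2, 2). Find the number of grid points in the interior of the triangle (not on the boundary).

The shoelace formula gives twice the area as |(5·4 − (-9)·(-5)) + ((-9)·2 − (-2)·4) + ((-2)·(-5) − 5·2)| = 35, so the area is 35/2.
The number of boundary lattice points is Σ gcd(|Δx|,|Δy|) = gcd(14,9) + gcd(7,2) + gcd(7,7) = 1+1+7 = 9.
Pick's theorem gives I = A − B/2 + 1 = 35/2 − 9/2 + 1 = 14.

14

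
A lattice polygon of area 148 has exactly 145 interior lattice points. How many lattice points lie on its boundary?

8

Pick's theorem gives A = I + B/2 − 1, so B = 2(A − I + 1) = 2(148 − 145 + 1) = 8.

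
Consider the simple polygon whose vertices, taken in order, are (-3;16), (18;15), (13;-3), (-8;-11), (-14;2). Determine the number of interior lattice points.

The shoelace formula gives twice the area as |((-3)·15 − 18·16) + (18·(-3) − 13·15) + (13·(-11) − (-8)·(-3)) + ((-8)·2 − (-14)·(-11)) + ((-14)·16 − (-3)·2)| = 1137, so the area is 568.5.
The number of boundary lattice points is Σ gcd(|Δx|,|Δy|) = gcd(21,1) + gcd(5,18) + gcd(21,8) + gcd(6,13) + gcd(11,14) = 1+1+1+1+1 = 5.
Pick's theorem gives I = A − B/2 + 1 = 568.5 − 5/2 + 1 = 567.

567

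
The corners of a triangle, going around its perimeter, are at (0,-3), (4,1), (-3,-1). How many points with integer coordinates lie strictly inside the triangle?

8

The shoelace formula gives twice the area as |[0·1 − 4·(-3)] + [4·(-1) − (-3)·1] + [(-3)·(-3) − 0·(-1)]| = 20, so the area is 10.
Along each edge there are gcd(|Δx|,|Δy|)+1 lattice points, so counting each shared vertex once the boundary has gcd(4,4) + gcd(7,2) + gcd(3,2) = 4+1+1 = 6.
Pick's theorem gives I = A − B/2 + 1 = 10 − 6/2 + 1 = 8.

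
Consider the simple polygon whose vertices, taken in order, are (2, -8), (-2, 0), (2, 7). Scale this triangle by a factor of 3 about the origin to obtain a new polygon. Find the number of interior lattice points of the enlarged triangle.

241

The shoelace formula gives twice the area as |(2·0 − (-2)·(-8)) + ((-2)·7 − 2·0) + (2·(-8) − 2·7)| = 60, so the area is 30.
Summing gcd(|Δx|,|Δy|) over the edges gives the boundary count: gcd(4,8) + gcd(4,7) + gcd(0,15) = 4+1+15 = 20.
Scaling by 3 multiplies the area by 3² = 9 (so the new area is 270) and multiplies the boundary lattice-point count by 3, giving 60.
By Pick's theorem, the interior count of the dilated polygon is 270 − 60/2 + 1 = 241.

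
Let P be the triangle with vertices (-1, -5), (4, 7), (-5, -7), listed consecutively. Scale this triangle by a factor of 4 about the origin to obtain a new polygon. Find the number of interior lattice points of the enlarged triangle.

Using the shoelace formula, 2A = |[(-1)·7 − 4·(-5)] + [4·(-7) − (-5)·7] + [(-5)·(-5) − (-1)·(-7)]| = 38, so the area is 19.
Summing gcd(|Δx|,|Δy|) over the edges gives the boundary count: gcd(5,12) + gcd(9,14) + gcd(4,2) = 1+1+2 = 4.
Scaling by 4 multiplies the area by 4² = 16 (so the new area is 304) and multiplies the boundary lattice-point count by 4, giving 16.
By Pick's theorem, the interior count of the dilated polygon is 304 − 16/2 + 1 = 297.

297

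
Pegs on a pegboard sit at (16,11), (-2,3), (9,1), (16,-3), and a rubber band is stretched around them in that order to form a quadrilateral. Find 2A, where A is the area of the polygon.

222

The shoelace formula gives twice the area as |(16·3 − (-2)·11) + ((-2)·1 − 9·3) + (9·(-3) − 16·1) + (16·11 − 16·(-3))| = 222, so the area is 111.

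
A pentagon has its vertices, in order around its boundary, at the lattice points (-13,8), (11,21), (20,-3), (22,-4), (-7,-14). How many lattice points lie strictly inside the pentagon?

698

The shoelace formula gives twice the area as |[(-13)·21 − 11·8] + [11·(-3) − 20·21] + [20·(-4) − 22·(-3)] + [22·(-14) − (-7)·(-4)] + [(-7)·8 − (-13)·(-14)]| = 1402, so the area is 701.
Summing gcd(|Δx|,|Δy|) over the edges gives the boundary count: gcd(24,13) + gcd(9,24) + gcd(2,1) + gcd(29,10) + gcd(6,22) = 1+3+1+1+2 = 8.
By Pick's theorem A = I + B/2 − 1, so I = 701 − 8/2 + 1 = 698.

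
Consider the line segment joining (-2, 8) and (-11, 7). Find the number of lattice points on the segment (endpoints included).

2

The number of lattice points on a segment between lattice points is gcd(|Δx|,|Δy|) + 1 = gcd(9,1) + 1 = 1 + 1 = 2.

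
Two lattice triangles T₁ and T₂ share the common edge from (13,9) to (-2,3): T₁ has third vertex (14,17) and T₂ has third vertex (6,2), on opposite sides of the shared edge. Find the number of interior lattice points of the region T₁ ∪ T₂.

84

The union is the simple quadrilateral with vertices (13,9), (14,17), (-2,3), (6,2) in order.
Using the shoelace formula, 2A = |[13·17 − 14·9] + [14·3 − (-2)·17] + [(-2)·2 − 6·3] + [6·9 − 13·2]| = 177, so the area is 177/2.
Along each edge there are gcd(|Δx|,|Δy|)+1 lattice points, so counting each shared vertex once the boundary has gcd(1,8) + gcd(16,14) + gcd(8,1) + gcd(7,7) = 1+2+1+7 = 11.
By Pick's theorem I = A − B/2 + 1 = 177/2 − 11/2 + 1 = 84.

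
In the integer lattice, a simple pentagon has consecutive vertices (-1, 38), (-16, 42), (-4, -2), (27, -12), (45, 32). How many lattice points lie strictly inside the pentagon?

The shoelace formula gives twice the area as |((-1)·42 − (-16)·38) + ((-16)·(-2) − (-4)·42) + ((-4)·(-12) − 27·(-2)) + (27·32 − 45·(-12)) + (45·38 − (-1)·32)| = 4014, so the area is 2007.
The number of boundary lattice points is Σ gcd(|Δx|,|Δy|) = gcd(15,4) + gcd(12,44) + gcd(31,10) + gcd(18,44) + gcd(46,6) = 1+4+1+2+2 = 10.
Pick's theorem gives I = A − B/2 + 1 = 2007 − 10/2 + 1 = 2003.

2003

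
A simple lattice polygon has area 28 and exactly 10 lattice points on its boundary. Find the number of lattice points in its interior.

Pick's theorem A = I + B/2 − 1 rearranges to I = A − B/2 + 1 = 28 − 10/2 + 1 = 24.

24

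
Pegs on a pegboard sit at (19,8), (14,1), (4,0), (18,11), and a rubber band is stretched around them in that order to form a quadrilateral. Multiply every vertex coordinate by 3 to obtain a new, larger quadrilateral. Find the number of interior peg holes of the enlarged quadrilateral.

The shoelace formula gives twice the area as |(19·1 − 14·8) + (14·0 − 4·1) + (4·11 − 18·0) + (18·8 − 19·11)| = 118, so the area is 59.
Summing gcd(|Δx|,|Δy|) over the edges gives the boundary count: gcd(5,7) + gcd(10,1) + gcd(14,11) + gcd(1,3) = 1+1+1+1 = 4.
Scaling by 3 multiplies the area by 3² = 9 (so the new area is 531) and multiplies the boundary lattice-point count by 3, giving 12.
By Pick's theorem, the interior count of the dilated polygon is 531 − 12/2 + 1 = 526.

526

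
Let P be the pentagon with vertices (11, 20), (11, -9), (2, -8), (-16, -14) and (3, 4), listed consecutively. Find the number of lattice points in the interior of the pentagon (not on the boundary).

Using the shoelace formula, 2A = |[11·(-9) − 11·20] + [11·(-8) − 2·(-9)] + [2·(-14) − (-16)·(-8)] + [(-16)·4 − 3·(-14)] + [3·20 − 11·4]| = 551, so the area is 551/2.
Along each edge there are gcd(|Δx|,|Δy|)+1 lattice points, so counting each shared vertex once the boundary has gcd(0,29) + gcd(9,1) + gcd(18,6) + gcd(19,18) + gcd(8,16) = 29+1+6+1+8 = 45.
Pick's theorem gives I = A − B/2 + 1 = 551/2 − 45/2 + 1 = 254.

254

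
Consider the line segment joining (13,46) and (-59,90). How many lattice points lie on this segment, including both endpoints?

5

The number of lattice points on a segment between lattice points is gcd(|Δx|,|Δy|) + 1 = gcd(72,44) + 1 = 4 + 1 = 5.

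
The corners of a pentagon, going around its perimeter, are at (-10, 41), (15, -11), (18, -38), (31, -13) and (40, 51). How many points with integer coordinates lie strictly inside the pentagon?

Using the shoelace formula, 2A = |[(-10)·(-11) − 15·41] + [15·(-38) − 18·(-11)] + [18·(-13) − 31·(-38)] + [31·51 − 40·(-13)] + [40·41 − (-10)·51]| = 4318, so the area is 2159.
Summing gcd(|Δx|,|Δy|) over the edges gives the boundary count: gcd(25,52) + gcd(3,27) + gcd(13,25) + gcd(9,64) + gcd(50,10) = 1+3+1+1+10 = 16.
By Pick's theorem A = I + B/2 − 1, so I = 2159 − 16/2 + 1 = 2152.

2152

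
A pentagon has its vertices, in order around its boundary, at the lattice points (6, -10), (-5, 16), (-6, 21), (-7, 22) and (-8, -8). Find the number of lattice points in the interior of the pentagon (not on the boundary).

Using the shoelace formula, 2A = |[6·16 − (-5)·(-10)] + [(-5)·21 − (-6)·16] + [(-6)·22 − (-7)·21] + [(-7)·(-8) − (-8)·22] + [(-8)·(-10) − 6·(-8)]| = 412, so the area is 206.
The number of boundary lattice points is Σ gcd(|Δx|,|Δy|) = gcd(11,26) + gcd(1,5) + gcd(1,1) + gcd(1,30) + gcd(14,2) = 1+1+1+1+2 = 6.
By Pick's theorem A = I + B/2 − 1, so I = 206 − 6/2 + 1 = 204.

204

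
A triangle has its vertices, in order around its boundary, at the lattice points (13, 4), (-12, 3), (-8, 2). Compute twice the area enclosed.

29

By the shoelace formula, twice the signed area is |(13·3 − (-12)·4) + ((-12)·2 − (-8)·3) + ((-8)·4 − 13·2)| = 29, so the area is 29/2.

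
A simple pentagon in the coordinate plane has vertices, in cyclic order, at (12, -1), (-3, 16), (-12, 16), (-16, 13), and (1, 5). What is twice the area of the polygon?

279

Using the shoelace formula, 2A = |(12·16 − (-3)·(-1)) + ((-3)·16 − (-12)·16) + ((-12)·13 − (-16)·16) + ((-16)·5 − 1·13) + (1·(-1) − 12·5)| = 279, so the area is 139.5.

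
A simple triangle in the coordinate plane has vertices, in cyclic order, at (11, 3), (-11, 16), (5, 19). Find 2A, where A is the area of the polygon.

By the shoelace formula, twice the signed area is |[11·16 − (-11)·3] + [(-11)·19 − 5·16] + [5·3 − 11·19]| = 274, so the area is 137.

274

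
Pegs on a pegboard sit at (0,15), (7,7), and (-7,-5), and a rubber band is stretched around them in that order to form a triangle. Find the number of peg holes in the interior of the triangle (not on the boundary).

The shoelace formula gives twice the area as |(0·7 − 7·15) + (7·(-5) − (-7)·7) + ((-7)·15 − 0·(-5))| = 196, so the area is 98.
Summing gcd(|Δx|,|Δy|) over the edges gives the boundary count: gcd(7,8) + gcd(14,12) + gcd(7,20) = 1+2+1 = 4.
Pick's theorem gives I = A − B/2 + 1 = 98 − 4/2 + 1 = 97.

97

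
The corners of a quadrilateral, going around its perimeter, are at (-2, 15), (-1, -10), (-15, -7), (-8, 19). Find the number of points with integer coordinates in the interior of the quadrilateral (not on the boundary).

Using the shoelace formula, 2A = |[(-2)·(-10) − (-1)·15] + [(-1)·(-7) − (-15)·(-10)] + [(-15)·19 − (-8)·(-7)] + [(-8)·15 − (-2)·19]| = 531, so the area is 531/2.
Summing gcd(|Δx|,|Δy|) over the edges gives the boundary count: gcd(1,25) + gcd(14,3) + gcd(7,26) + gcd(6,4) = 1+1+1+2 = 5.
By Pick's theorem A = I + B/2 − 1, so I = 531/2 − 5/2 + 1 = 264.

264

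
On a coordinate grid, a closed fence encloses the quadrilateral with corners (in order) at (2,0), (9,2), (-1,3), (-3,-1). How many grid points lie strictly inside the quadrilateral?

21

Using the shoelace formula, 2A = |(2·2 − 9·0) + (9·3 − (-1)·2) + ((-1)·(-1) − (-3)·3) + ((-3)·0 − 2·(-1))| = 45, so the area is 22.5.
The number of boundary lattice points is Σ gcd(|Δx|,|Δy|) = gcd(7,2) + gcd(10,1) + gcd(2,4) + gcd(5,1) = 1+1+2+1 = 5.
Pick's theorem gives I = A − B/2 + 1 = 22.5 − 5/2 + 1 = 21.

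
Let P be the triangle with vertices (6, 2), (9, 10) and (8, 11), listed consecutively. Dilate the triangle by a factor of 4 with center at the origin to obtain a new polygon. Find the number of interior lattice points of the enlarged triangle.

Using the shoelace formula, 2A = |[6·10 − 9·2] + [9·11 − 8·10] + [8·2 − 6·11]| = 11, so the area is 5.5.
Summing gcd(|Δx|,|Δy|) over the edges gives the boundary count: gcd(3,8) + gcd(1,1) + gcd(2,9) = 1+1+1 = 3.
Scaling by 4 multiplies the area by 4² = 16 (so the new area is 88) and multiplies the boundary lattice-point count by 4, giving 12.
By Pick's theorem, the interior count of the dilated polygon is 88 − 12/2 + 1 = 83.

83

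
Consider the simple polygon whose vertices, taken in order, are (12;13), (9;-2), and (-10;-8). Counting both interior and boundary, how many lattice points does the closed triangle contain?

137

Using the shoelace formula, 2A = |[12·(-2) − 9·13] + [9·(-8) − (-10)·(-2)] + [(-10)·13 − 12·(-8)]| = 267, so the area is 133.5.
Along each edge there are gcd(|Δx|,|Δy|)+1 lattice points, so counting each shared vertex once the boundary has gcd(3,15) + gcd(19,6) + gcd(22,21) = 3+1+1 = 5.
Pick's theorem gives I = A − B/2 + 1 = 133.5 − 5/2 + 1 = 132, so the closed region contains I + B = 132 + 5 = 137 lattice points.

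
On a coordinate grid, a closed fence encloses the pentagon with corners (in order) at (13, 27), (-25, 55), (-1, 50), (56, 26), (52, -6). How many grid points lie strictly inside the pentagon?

1413

The shoelace formula gives twice the area as |[13·55 − (-25)·27] + [(-25)·50 − (-1)·55] + [(-1)·26 − 56·50] + [56·(-6) − 52·26] + [52·27 − 13·(-6)]| = 2837, so the area is 1418.5.
Summing gcd(|Δx|,|Δy|) over the edges gives the boundary count: gcd(38,28) + gcd(24,5) + gcd(57,24) + gcd(4,32) + gcd(39,33) = 2+1+3+4+3 = 13.
By Pick's theorem A = I + B/2 − 1, so I = 1418.5 − 13/2 + 1 = 1413.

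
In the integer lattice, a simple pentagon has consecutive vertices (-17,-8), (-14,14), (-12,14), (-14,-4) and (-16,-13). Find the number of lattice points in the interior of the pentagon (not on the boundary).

The shoelace formula gives twice the area as |((-17)·14 − (-14)·(-8)) + ((-14)·14 − (-12)·14) + ((-12)·(-4) − (-14)·14) + ((-14)·(-13) − (-16)·(-4)) + ((-16)·(-8) − (-17)·(-13))| = 109, so the area is 109/2.
Along each edge there are gcd(|Δx|,|Δy|)+1 lattice points, so counting each shared vertex once the boundary has gcd(3,22) + gcd(2,0) + gcd(2,18) + gcd(2,9) + gcd(1,5) = 1+2+2+1+1 = 7.
Pick's theorem gives I = A − B/2 + 1 = 109/2 − 7/2 + 1 = 52.

52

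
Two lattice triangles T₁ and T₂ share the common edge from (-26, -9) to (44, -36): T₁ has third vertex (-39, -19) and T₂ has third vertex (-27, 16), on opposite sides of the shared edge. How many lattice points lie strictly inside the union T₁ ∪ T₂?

1386

The union is the simple quadrilateral with vertices (-26, -9), (-39, -19), (44, -36), (-27, 16) in order.
The shoelace formula gives twice the area as |[(-26)·(-19) − (-39)·(-9)] + [(-39)·(-36) − 44·(-19)] + [44·16 − (-27)·(-36)] + [(-27)·(-9) − (-26)·16]| = 2774, so the area is 1387.
The number of boundary lattice points is Σ gcd(|Δx|,|Δy|) = gcd(13,10) + gcd(83,17) + gcd(71,52) + gcd(1,25) = 1+1+1+1 = 4.
By Pick's theorem I = A − B/2 + 1 = 1387 − 4/2 + 1 = 1386.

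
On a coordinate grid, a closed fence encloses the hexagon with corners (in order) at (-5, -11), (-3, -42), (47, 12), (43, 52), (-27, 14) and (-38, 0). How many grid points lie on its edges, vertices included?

21

The number of boundary lattice points is Σ gcd(|Δx|,|Δy|) = gcd(2,31) + gcd(50,54) + gcd(4,40) + gcd(70,38) + gcd(11,14) + gcd(33,11) = 1+2+4+2+1+11 = 21.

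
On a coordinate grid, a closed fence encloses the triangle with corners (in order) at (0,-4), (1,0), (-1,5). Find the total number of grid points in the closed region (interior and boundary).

9

Using the shoelace formula, 2A = |(0·0 − 1·(-4)) + (1·5 − (-1)·0) + ((-1)·(-4) − 0·5)| = 13, so the area is 13/2.
Summing gcd(|Δx|,|Δy|) over the edges gives the boundary count: gcd(1,4) + gcd(2,5) + gcd(1,9) = 1+1+1 = 3.
Pick's theorem gives I = A − B/2 + 1 = 13/2 − 3/2 + 1 = 6, so the closed region contains I + B = 6 + 3 = 9 lattice points.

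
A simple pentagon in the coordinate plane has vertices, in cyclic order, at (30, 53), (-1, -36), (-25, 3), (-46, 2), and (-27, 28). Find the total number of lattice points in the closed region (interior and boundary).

2678

By the shoelace formula, twice the signed area is |(30·(-36) − (-1)·53) + ((-1)·3 − (-25)·(-36)) + ((-25)·2 − (-46)·3) + ((-46)·28 − (-27)·2) + ((-27)·53 − 30·28)| = 5347, so the area is 5347/2.
Along each edge there are gcd(|Δx|,|Δy|)+1 lattice points, so counting each shared vertex once the boundary has gcd(31,89) + gcd(24,39) + gcd(21,1) + gcd(19,26) + gcd(57,25) = 1+3+1+1+1 = 7.
Pick's theorem gives I = A − B/2 + 1 = 5347/2 − 7/2 + 1 = 2671, so the closed region contains I + B = 2671 + 7 = 2678 lattice points.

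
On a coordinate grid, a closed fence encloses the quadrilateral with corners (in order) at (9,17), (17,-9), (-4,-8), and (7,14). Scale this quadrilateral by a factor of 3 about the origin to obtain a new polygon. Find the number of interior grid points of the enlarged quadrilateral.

2449

The shoelace formula gives twice the area as |[9·(-9) − 17·17] + [17·(-8) − (-4)·(-9)] + [(-4)·14 − 7·(-8)] + [7·17 − 9·14]| = 549, so the area is 549/2.
Summing gcd(|Δx|,|Δy|) over the edges gives the boundary count: gcd(8,26) + gcd(21,1) + gcd(11,22) + gcd(2,3) = 2+1+11+1 = 15.
Scaling by 3 multiplies the area by 3² = 9 (so the new area is 2470.5) and multiplies the boundary lattice-point count by 3, giving 45.
By Pick's theorem, the interior count of the dilated polygon is 2470.5 − 45/2 + 1 = 2449.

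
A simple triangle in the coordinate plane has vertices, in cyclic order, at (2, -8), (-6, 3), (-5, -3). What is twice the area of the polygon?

By the shoelace formula, twice the signed area is |[2·3 − (-6)·(-8)] + [(-6)·(-3) − (-5)·3] + [(-5)·(-8) − 2·(-3)]| = 37, so the area is 37/2.

37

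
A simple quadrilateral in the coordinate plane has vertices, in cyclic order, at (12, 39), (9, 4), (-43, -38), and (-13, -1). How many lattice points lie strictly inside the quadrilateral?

706

Using the shoelace formula, 2A = |(12·4 − 9·39) + (9·(-38) − (-43)·4) + ((-43)·(-1) − (-13)·(-38)) + ((-13)·39 − 12·(-1))| = 1419, so the area is 709.5.
Summing gcd(|Δx|,|Δy|) over the edges gives the boundary count: gcd(3,35) + gcd(52,42) + gcd(30,37) + gcd(25,40) = 1+2+1+5 = 9.
By Pick's theorem A = I + B/2 − 1, so I = 709.5 − 9/2 + 1 = 706.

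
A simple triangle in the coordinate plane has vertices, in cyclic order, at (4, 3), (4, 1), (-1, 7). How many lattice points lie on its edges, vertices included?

Along each edge there are gcd(|Δx|,|Δy|)+1 lattice points, so counting each shared vertex once the boundary has gcd(0,2) + gcd(5,6) + gcd(5,4) = 2+1+1 = 4.

4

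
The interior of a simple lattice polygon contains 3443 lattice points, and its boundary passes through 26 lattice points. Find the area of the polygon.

By Pick's theorem, A = I + B/2 − 1 = 3443 + 26/2 − 1 = 3455.

3455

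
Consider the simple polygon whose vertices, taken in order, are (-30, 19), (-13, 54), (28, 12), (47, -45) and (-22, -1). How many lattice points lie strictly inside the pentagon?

3163

The shoelace formula gives twice the area as |((-30)·54 − (-13)·19) + ((-13)·12 − 28·54) + (28·(-45) − 47·12) + (47·(-1) − (-22)·(-45)) + ((-22)·19 − (-30)·(-1))| = 6350, so the area is 3175.
Along each edge there are gcd(|Δx|,|Δy|)+1 lattice points, so counting each shared vertex once the boundary has gcd(17,35) + gcd(41,42) + gcd(19,57) + gcd(69,44) + gcd(8,20) = 1+1+19+1+4 = 26.
Pick's theorem gives I = A − B/2 + 1 = 3175 − 26/2 + 1 = 3163.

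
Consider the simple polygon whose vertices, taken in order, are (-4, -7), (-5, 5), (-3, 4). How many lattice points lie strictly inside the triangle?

11

By the shoelace formula, twice the signed area is |[(-4)·5 − (-5)·(-7)] + [(-5)·4 − (-3)·5] + [(-3)·(-7) − (-4)·4]| = 23, so the area is 23/2.
Summing gcd(|Δx|,|Δy|) over the edges gives the boundary count: gcd(1,12) + gcd(2,1) + gcd(1,11) = 1+1+1 = 3.
Pick's theorem gives I = A − B/2 + 1 = 23/2 − 3/2 + 1 = 11.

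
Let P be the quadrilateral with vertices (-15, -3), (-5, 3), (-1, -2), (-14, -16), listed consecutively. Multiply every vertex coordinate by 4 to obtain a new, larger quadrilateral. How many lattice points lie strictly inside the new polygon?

2047

The shoelace formula gives twice the area as |[(-15)·3 − (-5)·(-3)] + [(-5)·(-2) − (-1)·3] + [(-1)·(-16) − (-14)·(-2)] + [(-14)·(-3) − (-15)·(-16)]| = 257, so the area is 257/2.
The number of boundary lattice points is Σ gcd(|Δx|,|Δy|) = gcd(10,6) + gcd(4,5) + gcd(13,14) + gcd(1,13) = 2+1+1+1 = 5.
Scaling by 4 multiplies the area by 4² = 16 (so the new area is 2056) and multiplies the boundary lattice-point count by 4, giving 20.
By Pick's theorem, the interior count of the dilated polygon is 2056 − 20/2 + 1 = 2047.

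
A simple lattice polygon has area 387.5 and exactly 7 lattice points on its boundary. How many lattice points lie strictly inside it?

From Pick's theorem, I = A − B/2 + 1 = 387.5 − 7/2 + 1 = 385.

385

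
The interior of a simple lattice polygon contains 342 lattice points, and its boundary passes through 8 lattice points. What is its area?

Pick's theorem states A = I + B/2 − 1, so A = 342 + 8/2 − 1 = 345.

345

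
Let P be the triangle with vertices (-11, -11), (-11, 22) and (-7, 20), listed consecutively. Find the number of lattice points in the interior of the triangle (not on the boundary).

49

Using the shoelace formula, 2A = |[(-11)·22 − (-11)·(-11)] + [(-11)·20 − (-7)·22] + [(-7)·(-11) − (-11)·20]| = 132, so the area is 66.
The number of boundary lattice points is Σ gcd(|Δx|,|Δy|) = gcd(0,33) + gcd(4,2) + gcd(4,31) = 33+2+1 = 36.
By Pick's theorem A = I + B/2 − 1, so I = 66 − 36/2 + 1 = 49.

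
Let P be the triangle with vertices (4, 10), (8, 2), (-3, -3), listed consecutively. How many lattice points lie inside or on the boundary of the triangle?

58

The shoelace formula gives twice the area as |(4·2 − 8·10) + (8·(-3) − (-3)·2) + ((-3)·10 − 4·(-3))| = 108, so the area is 54.
Along each edge there are gcd(|Δx|,|Δy|)+1 lattice points, so counting each shared vertex once the boundary has gcd(4,8) + gcd(11,5) + gcd(7,13) = 4+1+1 = 6.
Pick's theorem gives I = A − B/2 + 1 = 54 − 6/2 + 1 = 52, so the closed region contains I + B = 52 + 6 = 58 lattice points.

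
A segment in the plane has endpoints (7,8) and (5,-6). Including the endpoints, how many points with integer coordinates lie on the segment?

3

The number of lattice points on a segment between lattice points is gcd(|Δx|,|Δy|) + 1 = gcd(2,14) + 1 = 2 + 1 = 3.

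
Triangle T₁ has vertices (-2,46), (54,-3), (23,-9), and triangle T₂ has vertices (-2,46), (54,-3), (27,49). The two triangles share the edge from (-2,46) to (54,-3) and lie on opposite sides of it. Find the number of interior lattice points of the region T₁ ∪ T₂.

The union is the simple quadrilateral with vertices (-2,46), (23,-9), (54,-3), (27,49) in order.
Using the shoelace formula, 2A = |[(-2)·(-9) − 23·46] + [23·(-3) − 54·(-9)] + [54·49 − 27·(-3)] + [27·46 − (-2)·49]| = 3444, so the area is 1722.
The number of boundary lattice points is Σ gcd(|Δx|,|Δy|) = gcd(25,55) + gcd(31,6) + gcd(27,52) + gcd(29,3) = 5+1+1+1 = 8.
By Pick's theorem I = A − B/2 + 1 = 1722 − 8/2 + 1 = 1719.

1719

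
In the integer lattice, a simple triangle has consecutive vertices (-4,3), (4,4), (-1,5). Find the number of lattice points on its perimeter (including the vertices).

Summing gcd(|Δx|,|Δy|) over the edges gives the boundary count: gcd(8,1) + gcd(5,1) + gcd(3,2) = 1+1+1 = 3.

3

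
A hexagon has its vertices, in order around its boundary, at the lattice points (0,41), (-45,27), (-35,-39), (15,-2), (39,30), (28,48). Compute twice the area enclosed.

The shoelace formula gives twice the area as |(0·27 − (-45)·41) + ((-45)·(-39) − (-35)·27) + ((-35)·(-2) − 15·(-39)) + (15·30 − 39·(-2)) + (39·48 − 28·30) + (28·41 − 0·48)| = 7908, so the area is 3954.

7908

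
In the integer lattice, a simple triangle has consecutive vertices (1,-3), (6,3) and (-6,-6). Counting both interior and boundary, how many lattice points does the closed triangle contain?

By the shoelace formula, twice the signed area is |[1·3 − 6·(-3)] + [6·(-6) − (-6)·3] + [(-6)·(-3) − 1·(-6)]| = 27, so the area is 13.5.
Summing gcd(|Δx|,|Δy|) over the edges gives the boundary count: gcd(5,6) + gcd(12,9) + gcd(7,3) = 1+3+1 = 5.
Pick's theorem gives I = A − B/2 + 1 = 13.5 − 5/2 + 1 = 12, so the closed region contains I + B = 12 + 5 = 17 lattice points.

17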